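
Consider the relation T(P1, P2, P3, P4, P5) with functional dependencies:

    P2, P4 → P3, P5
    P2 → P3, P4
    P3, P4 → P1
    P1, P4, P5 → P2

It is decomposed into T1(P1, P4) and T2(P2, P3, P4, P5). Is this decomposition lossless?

No

Common attributes: T1 ∩ T2 = {P4}.
No dependency enlarges {P4}, so (P4)⁺ = {P4}.
The closure contains neither all of T1 = {P1, P4} nor all of T2 = {P2, P3, P4, P5}, so the common attributes are not a superkey of either fragment. The join is lossy.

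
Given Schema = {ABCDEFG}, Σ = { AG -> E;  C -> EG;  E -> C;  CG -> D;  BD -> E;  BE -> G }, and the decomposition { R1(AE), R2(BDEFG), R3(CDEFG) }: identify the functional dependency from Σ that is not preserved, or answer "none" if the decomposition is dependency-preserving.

Check AG → E: no single fragment contains all of {AEG}, and the restricted closure of {AG} across the fragments never reaches {E}.
C → EG is preserved.
E → C is preserved.
CG → D is preserved.
BD → E is preserved.
BE → G is preserved.

AG -> E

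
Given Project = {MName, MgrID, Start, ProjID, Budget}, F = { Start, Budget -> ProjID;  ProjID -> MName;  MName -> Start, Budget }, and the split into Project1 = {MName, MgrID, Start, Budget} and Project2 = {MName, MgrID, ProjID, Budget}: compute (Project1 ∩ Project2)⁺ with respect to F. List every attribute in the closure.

Project1 ∩ Project2 = {MName, MgrID, Budget}.
MName → Start, Budget applies, adding Start
Start, Budget → ProjID applies, adding ProjID
Closure: {MName, MgrID, Start, ProjID, Budget}.

MName, MgrID, Start, ProjID, Budget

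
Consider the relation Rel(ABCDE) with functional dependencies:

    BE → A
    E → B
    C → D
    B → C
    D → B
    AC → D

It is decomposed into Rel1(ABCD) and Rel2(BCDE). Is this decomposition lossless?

Common attributes: Rel1 ∩ Rel2 = {BCD}.
No dependency enlarges {BCD}, so (BCD)⁺ = {BCD}.
The closure contains neither all of Rel1 = {ABCD} nor all of Rel2 = {BCDE}, so the common attributes are not a superkey of either fragment. The join is lossy.

No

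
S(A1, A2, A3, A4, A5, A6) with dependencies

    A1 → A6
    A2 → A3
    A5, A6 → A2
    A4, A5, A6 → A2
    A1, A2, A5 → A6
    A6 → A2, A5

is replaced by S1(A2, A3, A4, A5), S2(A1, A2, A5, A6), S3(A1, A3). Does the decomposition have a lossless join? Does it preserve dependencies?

Lossless test (chase): Rows 2 and 3 agree on A1; apply A1→A6 and equate their A6 entries. Rows 1 and 2 agree on A2; apply A2→A3 and equate their A3 entries. Rows 2 and 3 agree on A6; apply A6→A2, A5 and equate their A2, A5 entries. No row becomes fully distinguished — the join is lossy.
Dependency preservation: A4, A5, A6 → A2 is not contained in any single fragment, but the restricted closure of its left-hand side across the fragments still reaches the right-hand side; the remaining FDs each lie inside some fragment. All dependencies are preserved.

lossy but dependency-preserving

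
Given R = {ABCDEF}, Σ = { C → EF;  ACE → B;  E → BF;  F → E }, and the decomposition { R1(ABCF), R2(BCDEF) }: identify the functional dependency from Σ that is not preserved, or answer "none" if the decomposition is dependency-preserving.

C → EF lies within R2.
ACE → B: restricted closure across fragments reaches B.
E → BF lies within R2.
F → E lies within R2.
Every dependency is enforceable on the fragments, so the decomposition is dependency-preserving.

none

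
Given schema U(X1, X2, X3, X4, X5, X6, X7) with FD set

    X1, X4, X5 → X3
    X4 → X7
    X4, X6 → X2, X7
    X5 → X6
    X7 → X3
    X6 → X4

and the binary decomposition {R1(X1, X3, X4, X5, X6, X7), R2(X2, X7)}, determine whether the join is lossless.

Common attributes: R1 ∩ R2 = {X7}.
Closure of {X7}: X7 → X3 applies, adding X3. So (X7)⁺ = {X3, X7}.
The closure contains neither all of R1 = {X1, X3, X4, X5, X6, X7} nor all of R2 = {X2, X7}, so the common attributes are not a superkey of either fragment. The join is lossy.

No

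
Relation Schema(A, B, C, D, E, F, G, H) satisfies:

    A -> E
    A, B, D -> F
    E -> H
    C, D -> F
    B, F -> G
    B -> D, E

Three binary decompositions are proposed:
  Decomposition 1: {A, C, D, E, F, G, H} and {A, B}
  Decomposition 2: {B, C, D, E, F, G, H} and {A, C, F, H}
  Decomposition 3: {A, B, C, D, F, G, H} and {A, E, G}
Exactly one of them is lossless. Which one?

Decomposition 3

Decomposition 1: common = {A}, closure = {A, E, H} → lossy.
Decomposition 2: common = {C, F, H}, closure = {C, F, H} → lossy.
Decomposition 3: common = {A, G}, closure = {A, E, G, H} → lossless.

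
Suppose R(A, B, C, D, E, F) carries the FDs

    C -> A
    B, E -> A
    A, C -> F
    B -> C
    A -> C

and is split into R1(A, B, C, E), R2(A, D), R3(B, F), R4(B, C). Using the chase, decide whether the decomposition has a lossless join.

No

Chase test. Columns are A, B, C, D, E, F; row i has aⱼ where attribute j ∈ Ri, else bᵢⱼ.
Initial tableau (one row per fragment):
  row 1: a1 a2 a3 b14 a5 b16
  row 2: a1 b22 b23 a4 b25 b26
  row 3: b31 a2 b33 b34 b35 a6
  row 4: b41 a2 a3 b44 b45 b46
Rows 1 and 4 agree on C; apply C→A and equate their A entries.
Rows 1 and 4 agree on A, C; apply A, C→F and equate their F entries.
Rows 1 and 3 agree on B; apply B→C and equate their C entries.
Rows 1 and 2 agree on A; apply A→C and equate their C entries.
Rows 1 and 3 agree on C; apply C→A and equate their A entries.
Rows 1 and 2 agree on A, C; apply A, C→F and equate their F entries.
Rows 1 and 3 agree on A, C; apply A, C→F and equate their F entries.
No row becomes fully distinguished — the join is lossy.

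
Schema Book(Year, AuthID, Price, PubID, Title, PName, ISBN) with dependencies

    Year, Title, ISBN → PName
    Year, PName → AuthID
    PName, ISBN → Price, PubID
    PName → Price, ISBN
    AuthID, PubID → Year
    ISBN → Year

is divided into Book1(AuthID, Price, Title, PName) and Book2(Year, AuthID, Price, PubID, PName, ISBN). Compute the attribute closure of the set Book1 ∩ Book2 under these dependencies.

Year, AuthID, Price, PubID, PName, ISBN

Book1 ∩ Book2 = {AuthID, Price, PName}.
PName → Price, ISBN applies, adding ISBN
ISBN → Year applies, adding Year
PName, ISBN → Price, PubID applies, adding PubID
Closure: {Year, AuthID, Price, PubID, PName, ISBN}.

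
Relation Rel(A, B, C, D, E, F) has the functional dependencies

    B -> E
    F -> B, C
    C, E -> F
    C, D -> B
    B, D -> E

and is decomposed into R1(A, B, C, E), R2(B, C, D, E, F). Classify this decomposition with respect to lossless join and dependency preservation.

lossy but dependency-preserving

Lossless test: (B, C, E)⁺ = {B, C, E, F}, which is a superkey of neither fragment — lossy.
Dependency preservation: every FD's attributes lie within a single fragment, so each can be enforced locally — preserved.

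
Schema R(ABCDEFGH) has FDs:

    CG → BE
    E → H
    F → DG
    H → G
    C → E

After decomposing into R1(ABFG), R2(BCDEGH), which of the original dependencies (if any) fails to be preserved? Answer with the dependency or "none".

F → DG

Check F → DG: no single fragment contains all of {DFG}, and the restricted closure of {F} across the fragments never reaches {DG}.
CG → BE is preserved.
E → H is preserved.
H → G is preserved.
C → E is preserved.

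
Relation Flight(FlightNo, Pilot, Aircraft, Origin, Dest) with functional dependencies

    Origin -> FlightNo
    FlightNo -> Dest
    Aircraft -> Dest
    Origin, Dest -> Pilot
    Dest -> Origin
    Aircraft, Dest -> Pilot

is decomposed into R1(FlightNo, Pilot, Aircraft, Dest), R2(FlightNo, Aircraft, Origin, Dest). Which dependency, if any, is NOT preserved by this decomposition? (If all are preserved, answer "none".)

Origin → FlightNo lies within R2.
FlightNo → Dest lies within R1.
Aircraft → Dest lies within R1.
Origin, Dest → Pilot: restricted closure across fragments reaches Pilot.
Dest → Origin lies within R2.
Aircraft, Dest → Pilot lies within R1.
Every dependency is enforceable on the fragments, so the decomposition is dependency-preserving.

none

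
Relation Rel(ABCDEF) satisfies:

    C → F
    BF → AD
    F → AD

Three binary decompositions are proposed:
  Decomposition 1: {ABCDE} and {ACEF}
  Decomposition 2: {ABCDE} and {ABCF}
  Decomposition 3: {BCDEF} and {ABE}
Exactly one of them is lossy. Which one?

Decomposition 1: common = {ACE}, closure = {ACDEF} → lossless.
Decomposition 2: common = {ABC}, closure = {ABCDF} → lossless.
Decomposition 3: common = {BE}, closure = {BE} → lossy.

Decomposition 3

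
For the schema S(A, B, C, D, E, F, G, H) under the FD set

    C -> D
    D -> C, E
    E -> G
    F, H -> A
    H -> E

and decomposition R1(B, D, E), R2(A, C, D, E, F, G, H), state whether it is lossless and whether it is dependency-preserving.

Lossless test: (D, E)⁺ = {C, D, E, G}, which is a superkey of neither fragment — lossy.
Dependency preservation: every FD's attributes lie within a single fragment, so each can be enforced locally — preserved.

lossy but dependency-preserving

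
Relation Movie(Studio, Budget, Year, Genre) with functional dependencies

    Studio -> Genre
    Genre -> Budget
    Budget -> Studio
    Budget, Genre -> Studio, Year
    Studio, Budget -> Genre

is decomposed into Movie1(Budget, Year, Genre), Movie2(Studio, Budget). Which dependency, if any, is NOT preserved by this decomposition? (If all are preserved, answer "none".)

Studio → Genre: restricted closure across fragments reaches Genre.
Genre → Budget lies within Movie1.
Budget → Studio lies within Movie2.
Budget, Genre → Studio, Year: restricted closure across fragments reaches Studio, Year.
Studio, Budget → Genre: restricted closure across fragments reaches Genre.
Every dependency is enforceable on the fragments, so the decomposition is dependency-preserving.

none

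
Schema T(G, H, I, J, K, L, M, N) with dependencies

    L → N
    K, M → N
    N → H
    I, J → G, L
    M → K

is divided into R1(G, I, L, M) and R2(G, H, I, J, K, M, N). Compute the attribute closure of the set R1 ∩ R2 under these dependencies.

R1 ∩ R2 = {G, I, M}.
M → K applies, adding K
K, M → N applies, adding N
N → H applies, adding H
Closure: {G, H, I, K, M, N}.

G, H, I, K, M, N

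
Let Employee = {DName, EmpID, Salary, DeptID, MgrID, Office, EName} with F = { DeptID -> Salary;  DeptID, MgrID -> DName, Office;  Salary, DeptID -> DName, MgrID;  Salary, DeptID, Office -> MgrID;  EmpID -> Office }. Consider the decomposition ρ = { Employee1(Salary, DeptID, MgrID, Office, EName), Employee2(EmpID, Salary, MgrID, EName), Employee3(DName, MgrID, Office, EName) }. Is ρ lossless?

Chase test. Columns are DName, EmpID, Salary, DeptID, MgrID, Office, EName; row i has aⱼ where attribute j ∈ Employeei, else bᵢⱼ.
Initial tableau (one row per fragment):
  row 1: b11 b12 a3 a4 a5 a6 a7
  row 2: b21 a2 a3 b24 a5 b26 a7
  row 3: a1 b32 b33 b34 a5 a6 a7
No row becomes fully distinguished — the join is lossy.

No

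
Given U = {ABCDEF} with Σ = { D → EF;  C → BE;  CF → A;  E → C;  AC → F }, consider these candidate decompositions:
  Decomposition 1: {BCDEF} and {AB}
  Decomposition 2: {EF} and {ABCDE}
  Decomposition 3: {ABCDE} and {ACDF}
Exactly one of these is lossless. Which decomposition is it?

Decomposition 3

Decomposition 1: common = {B}, closure = {B} → lossy.
Decomposition 2: common = {E}, closure = {BCE} → lossy.
Decomposition 3: common = {ACD}, closure = {ABCDEF} → lossless.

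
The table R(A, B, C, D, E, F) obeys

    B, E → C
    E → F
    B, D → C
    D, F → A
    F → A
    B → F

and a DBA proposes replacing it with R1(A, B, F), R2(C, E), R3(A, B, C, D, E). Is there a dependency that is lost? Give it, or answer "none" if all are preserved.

E → F

Check E → F: no single fragment contains all of {E, F}, and the restricted closure of {E} across the fragments never reaches {F}.
B, E → C is preserved.
B, D → C is preserved.
D, F → A is preserved.
F → A is preserved.
B → F is preserved.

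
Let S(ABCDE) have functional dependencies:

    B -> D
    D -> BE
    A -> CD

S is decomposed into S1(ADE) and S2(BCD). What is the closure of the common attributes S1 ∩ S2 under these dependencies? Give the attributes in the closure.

BDE

S1 ∩ S2 = {D}.
D → BE applies, adding BE
Closure: {BDE}.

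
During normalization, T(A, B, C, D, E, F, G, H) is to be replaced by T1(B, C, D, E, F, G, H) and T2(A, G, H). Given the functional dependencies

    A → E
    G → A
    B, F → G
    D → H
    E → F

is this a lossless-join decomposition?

Yes

Common attributes: T1 ∩ T2 = {G, H}.
Closure of {G, H}: G → A applies, adding A; A → E applies, adding E; E → F applies, adding F. So (G, H)⁺ = {A, E, F, G, H}.
This closure contains every attribute of T2, so T1 ∩ T2 → T2. The join is lossless.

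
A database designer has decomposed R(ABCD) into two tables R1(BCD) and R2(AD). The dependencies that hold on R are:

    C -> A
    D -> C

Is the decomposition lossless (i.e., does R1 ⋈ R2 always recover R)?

Common attributes: R1 ∩ R2 = {D}.
Closure of {D}: D → C applies, adding C; C → A applies, adding A. So (D)⁺ = {ACD}.
This closure contains every attribute of R2, so R1 ∩ R2 → R2. The join is lossless.

Yes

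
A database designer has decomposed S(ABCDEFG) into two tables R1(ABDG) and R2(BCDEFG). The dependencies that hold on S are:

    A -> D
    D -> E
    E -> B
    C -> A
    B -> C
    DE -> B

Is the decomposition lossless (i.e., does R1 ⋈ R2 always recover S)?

Yes

Common attributes: R1 ∩ R2 = {BDG}.
Closure of {BDG}: D → E applies, adding E; B → C applies, adding C; C → A applies, adding A. So (BDG)⁺ = {ABCDEG}.
This closure contains every attribute of R1, so R1 ∩ R2 → R1. The join is lossless.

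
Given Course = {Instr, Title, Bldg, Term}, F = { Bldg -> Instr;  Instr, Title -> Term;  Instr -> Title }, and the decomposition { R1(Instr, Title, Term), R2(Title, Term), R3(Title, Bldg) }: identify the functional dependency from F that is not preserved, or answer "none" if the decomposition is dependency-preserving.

Bldg -> Instr

Check Bldg → Instr: no single fragment contains all of {Instr, Bldg}, and the restricted closure of {Bldg} across the fragments never reaches {Instr}.
Instr, Title → Term is preserved.
Instr → Title is preserved.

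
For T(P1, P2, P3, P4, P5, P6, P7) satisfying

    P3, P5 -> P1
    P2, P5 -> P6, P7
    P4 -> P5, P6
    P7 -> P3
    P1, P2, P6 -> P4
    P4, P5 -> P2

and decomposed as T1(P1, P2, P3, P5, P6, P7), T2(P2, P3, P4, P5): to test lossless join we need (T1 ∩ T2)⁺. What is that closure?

T1 ∩ T2 = {P2, P3, P5}.
P3, P5 → P1 applies, adding P1
P2, P5 → P6, P7 applies, adding P6, P7
P1, P2, P6 → P4 applies, adding P4
Closure: {P1, P2, P3, P4, P5, P6, P7}.

P1, P2, P3, P4, P5, P6, P7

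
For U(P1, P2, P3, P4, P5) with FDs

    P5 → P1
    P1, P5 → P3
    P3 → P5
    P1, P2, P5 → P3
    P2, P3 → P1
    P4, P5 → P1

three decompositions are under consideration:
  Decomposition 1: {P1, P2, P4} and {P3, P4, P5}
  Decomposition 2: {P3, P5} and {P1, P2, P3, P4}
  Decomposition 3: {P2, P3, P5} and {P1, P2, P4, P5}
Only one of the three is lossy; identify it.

Decomposition 1

Decomposition 1: common = {P4}, closure = {P4} → lossy.
Decomposition 2: common = {P3}, closure = {P1, P3, P5} → lossless.
Decomposition 3: common = {P2, P5}, closure = {P1, P2, P3, P5} → lossless.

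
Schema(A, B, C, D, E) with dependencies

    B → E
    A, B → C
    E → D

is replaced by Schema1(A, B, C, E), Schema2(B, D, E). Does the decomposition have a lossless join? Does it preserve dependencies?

lossless and dependency-preserving

Lossless test: (B, E)⁺ = {B, D, E}, which contains all of one fragment — lossless.
Dependency preservation: every FD's attributes lie within a single fragment, so each can be enforced locally — preserved.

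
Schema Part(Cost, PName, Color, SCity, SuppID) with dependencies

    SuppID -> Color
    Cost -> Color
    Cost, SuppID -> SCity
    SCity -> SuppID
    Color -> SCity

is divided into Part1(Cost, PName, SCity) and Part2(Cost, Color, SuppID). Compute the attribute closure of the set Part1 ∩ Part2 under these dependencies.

Part1 ∩ Part2 = {Cost}.
Cost → Color applies, adding Color
Color → SCity applies, adding SCity
SCity → SuppID applies, adding SuppID
Closure: {Cost, Color, SCity, SuppID}.

Cost, Color, SCity, SuppID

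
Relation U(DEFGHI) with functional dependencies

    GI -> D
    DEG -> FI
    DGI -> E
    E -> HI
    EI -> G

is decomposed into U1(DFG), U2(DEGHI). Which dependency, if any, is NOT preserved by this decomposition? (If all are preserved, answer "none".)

DEG -> FI

Check DEG → FI: no single fragment contains all of {DEFGI}, and the restricted closure of {DEG} across the fragments never reaches {FI}.
GI → D is preserved.
DGI → E is preserved.
E → HI is preserved.
EI → G is preserved.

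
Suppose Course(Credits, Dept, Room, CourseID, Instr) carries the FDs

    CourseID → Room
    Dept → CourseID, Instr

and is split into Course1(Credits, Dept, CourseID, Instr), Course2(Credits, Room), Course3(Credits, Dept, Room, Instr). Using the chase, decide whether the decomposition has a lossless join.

Chase test. Columns are Credits, Dept, Room, CourseID, Instr; row i has aⱼ where attribute j ∈ Coursei, else bᵢⱼ.
Initial tableau (one row per fragment):
  row 1: a1 a2 b13 a4 a5
  row 2: a1 b22 a3 b24 b25
  row 3: a1 a2 a3 b34 a5
Rows 1 and 3 agree on Dept; apply Dept→CourseID, Instr and equate their CourseID, Instr entries.
Rows 1 and 3 agree on CourseID; apply CourseID→Room and equate their Room entries.
Row 1 is now all distinguished symbols — the join is lossless.

Yes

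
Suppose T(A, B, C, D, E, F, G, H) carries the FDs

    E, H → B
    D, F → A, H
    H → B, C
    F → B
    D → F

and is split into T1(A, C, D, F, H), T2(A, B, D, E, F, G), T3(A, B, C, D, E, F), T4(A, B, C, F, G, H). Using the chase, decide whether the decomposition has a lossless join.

Chase test. Columns are A, B, C, D, E, F, G, H; row i has aⱼ where attribute j ∈ Ti, else bᵢⱼ.
Initial tableau (one row per fragment):
  row 1: a1 b12 a3 a4 b15 a6 b17 a8
  row 2: a1 a2 b23 a4 a5 a6 a7 b28
  row 3: a1 a2 a3 a4 a5 a6 b37 b38
  row 4: a1 a2 a3 b44 b45 a6 a7 a8
Rows 1 and 2 agree on D, F; apply D, F→A, H and equate their A, H entries.
Rows 1 and 3 agree on D, F; apply D, F→A, H and equate their A, H entries.
Rows 1 and 2 agree on H; apply H→B, C and equate their B, C entries.
Row 2 is now all distinguished symbols — the join is lossless.

Yes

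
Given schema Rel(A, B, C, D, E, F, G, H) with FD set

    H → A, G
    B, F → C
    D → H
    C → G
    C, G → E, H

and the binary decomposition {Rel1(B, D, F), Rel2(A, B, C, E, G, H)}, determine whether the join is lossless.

No

Common attributes: Rel1 ∩ Rel2 = {B}.
No dependency enlarges {B}, so (B)⁺ = {B}.
The closure contains neither all of Rel1 = {B, D, F} nor all of Rel2 = {A, B, C, E, G, H}, so the common attributes are not a superkey of either fragment. The join is lossy.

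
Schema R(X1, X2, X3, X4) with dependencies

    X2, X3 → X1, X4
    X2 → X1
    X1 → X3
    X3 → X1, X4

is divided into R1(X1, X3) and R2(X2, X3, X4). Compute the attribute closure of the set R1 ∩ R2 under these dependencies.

X1, X3, X4

R1 ∩ R2 = {X3}.
X3 → X1, X4 applies, adding X1, X4
Closure: {X1, X3, X4}.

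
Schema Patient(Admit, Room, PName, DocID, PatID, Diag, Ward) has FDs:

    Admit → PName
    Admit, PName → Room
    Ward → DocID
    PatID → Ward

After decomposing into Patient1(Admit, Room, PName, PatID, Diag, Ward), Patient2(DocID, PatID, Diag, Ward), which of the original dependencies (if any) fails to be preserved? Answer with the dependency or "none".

Admit → PName lies within Patient1.
Admit, PName → Room lies within Patient1.
Ward → DocID lies within Patient2.
PatID → Ward lies within Patient1.
Every dependency is enforceable on the fragments, so the decomposition is dependency-preserving.

none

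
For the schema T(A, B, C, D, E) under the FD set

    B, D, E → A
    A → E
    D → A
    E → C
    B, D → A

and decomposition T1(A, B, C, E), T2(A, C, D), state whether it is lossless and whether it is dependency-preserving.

Lossless test: (A, C)⁺ = {A, C, E}, which is a superkey of neither fragment — lossy.
Dependency preservation: B, D, E → A; B, D → A are not contained in any single fragment, but the restricted closure of each left-hand side across the fragments still reaches the right-hand side; the remaining FDs each lie inside some fragment. All dependencies are preserved.

lossy but dependency-preserving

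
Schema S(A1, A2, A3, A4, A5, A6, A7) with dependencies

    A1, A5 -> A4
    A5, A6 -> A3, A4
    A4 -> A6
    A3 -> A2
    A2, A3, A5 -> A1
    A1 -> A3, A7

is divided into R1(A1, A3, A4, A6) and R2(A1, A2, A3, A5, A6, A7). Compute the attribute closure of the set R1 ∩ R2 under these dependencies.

A1, A2, A3, A6, A7

R1 ∩ R2 = {A1, A3, A6}.
A3 → A2 applies, adding A2
A1 → A3, A7 applies, adding A7
Closure: {A1, A2, A3, A6, A7}.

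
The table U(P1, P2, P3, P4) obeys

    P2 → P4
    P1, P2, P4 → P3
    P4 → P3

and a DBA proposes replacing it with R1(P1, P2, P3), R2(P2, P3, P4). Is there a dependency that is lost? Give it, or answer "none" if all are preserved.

P2 → P4 lies within R2.
P1, P2, P4 → P3: restricted closure across fragments reaches P3.
P4 → P3 lies within R2.
Every dependency is enforceable on the fragments, so the decomposition is dependency-preserving.

none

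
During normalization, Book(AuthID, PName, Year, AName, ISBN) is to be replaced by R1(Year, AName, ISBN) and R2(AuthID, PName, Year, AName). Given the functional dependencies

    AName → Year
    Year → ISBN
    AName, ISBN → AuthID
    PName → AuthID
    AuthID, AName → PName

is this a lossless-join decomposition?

Yes

Common attributes: R1 ∩ R2 = {Year, AName}.
Closure of {Year, AName}: Year → ISBN applies, adding ISBN; AName, ISBN → AuthID applies, adding AuthID; AuthID, AName → PName applies, adding PName. So (Year, AName)⁺ = {AuthID, PName, Year, AName, ISBN}.
This closure contains every attribute of R1, so R1 ∩ R2 → R1. The join is lossless.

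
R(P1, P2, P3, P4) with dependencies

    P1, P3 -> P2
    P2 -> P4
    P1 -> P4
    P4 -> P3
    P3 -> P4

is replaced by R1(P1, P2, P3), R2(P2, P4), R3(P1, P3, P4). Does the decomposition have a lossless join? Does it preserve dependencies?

Lossless test (chase): Rows 1 and 3 agree on P1, P3; apply P1, P3→P2 and equate their P2 entries. Rows 1 and 2 agree on P2; apply P2→P4 and equate their P4 entries. Rows 1 and 2 agree on P4; apply P4→P3 and equate their P3 entries. Row 1 is now all distinguished symbols — the join is lossless.
Dependency preservation: every FD's attributes lie within a single fragment, so each can be enforced locally — preserved.

lossless and dependency-preserving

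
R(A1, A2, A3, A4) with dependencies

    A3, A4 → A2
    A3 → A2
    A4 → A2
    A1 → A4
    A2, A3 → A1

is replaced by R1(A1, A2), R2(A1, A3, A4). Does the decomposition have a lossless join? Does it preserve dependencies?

Lossless test: (A1)⁺ = {A1, A2, A4}, which contains all of one fragment — lossless.
Dependency preservation: the restricted closure of {A4} across the fragments never reaches {A2}, so A4 → A2 cannot be enforced without a join — not preserved.

lossless but not dependency-preserving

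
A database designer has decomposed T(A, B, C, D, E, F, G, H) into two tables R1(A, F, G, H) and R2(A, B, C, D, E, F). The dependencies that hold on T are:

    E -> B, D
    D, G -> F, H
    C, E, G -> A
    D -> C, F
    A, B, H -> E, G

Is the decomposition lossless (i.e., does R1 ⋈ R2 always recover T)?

Common attributes: R1 ∩ R2 = {A, F}.
No dependency enlarges {A, F}, so (A, F)⁺ = {A, F}.
The closure contains neither all of R1 = {A, F, G, H} nor all of R2 = {A, B, C, D, E, F}, so the common attributes are not a superkey of either fragment. The join is lossy.

No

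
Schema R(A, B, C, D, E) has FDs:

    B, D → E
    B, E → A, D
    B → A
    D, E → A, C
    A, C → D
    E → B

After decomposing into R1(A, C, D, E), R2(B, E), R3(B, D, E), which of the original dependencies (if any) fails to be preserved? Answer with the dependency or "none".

B → A

Check B → A: no single fragment contains all of {A, B}, and the restricted closure of {B} across the fragments never reaches {A}.
B, D → E is preserved.
B, E → A, D is preserved.
D, E → A, C is preserved.
A, C → D is preserved.
E → B is preserved.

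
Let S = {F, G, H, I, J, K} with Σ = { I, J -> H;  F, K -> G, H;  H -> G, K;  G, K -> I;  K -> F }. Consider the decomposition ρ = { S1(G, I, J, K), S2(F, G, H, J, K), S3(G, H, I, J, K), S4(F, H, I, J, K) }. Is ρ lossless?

Chase test. Columns are F, G, H, I, J, K; row i has aⱼ where attribute j ∈ Si, else bᵢⱼ.
Initial tableau (one row per fragment):
  row 1: b11 a2 b13 a4 a5 a6
  row 2: a1 a2 a3 b24 a5 a6
  row 3: b31 a2 a3 a4 a5 a6
  row 4: a1 b42 a3 a4 a5 a6
Rows 1 and 3 agree on I, J; apply I, J→H and equate their H entries.
Rows 2 and 4 agree on F, K; apply F, K→G, H and equate their G, H entries.
Rows 1 and 2 agree on G, K; apply G, K→I and equate their I entries.
Rows 1 and 2 agree on K; apply K→F and equate their F entries.
Rows 1 and 3 agree on K; apply K→F and equate their F entries.
Row 1 is now all distinguished symbols — the join is lossless.

Yes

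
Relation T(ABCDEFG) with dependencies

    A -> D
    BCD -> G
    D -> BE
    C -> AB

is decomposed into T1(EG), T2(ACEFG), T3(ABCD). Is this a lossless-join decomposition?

Chase test. Columns are ABCDEFG; row i has aⱼ where attribute j ∈ Ti, else bᵢⱼ.
Initial tableau (one row per fragment):
  row 1: b11 b12 b13 b14 a5 b16 a7
  row 2: a1 b22 a3 b24 a5 a6 a7
  row 3: a1 a2 a3 a4 b35 b36 b37
Rows 2 and 3 agree on A; apply A→D and equate their D entries.
Rows 2 and 3 agree on D; apply D→BE and equate their BE entries.
Rows 2 and 3 agree on BCD; apply BCD→G and equate their G entries.
Row 2 is now all distinguished symbols — the join is lossless.

Yes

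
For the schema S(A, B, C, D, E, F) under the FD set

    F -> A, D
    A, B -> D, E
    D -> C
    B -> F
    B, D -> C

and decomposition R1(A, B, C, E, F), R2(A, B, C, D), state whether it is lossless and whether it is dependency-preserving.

Lossless test: (A, B, C)⁺ = {A, B, C, D, E, F}, which contains all of one fragment — lossless.
Dependency preservation: the restricted closure of {F} across the fragments never reaches {A, D}, so F → A, D cannot be enforced without a join — not preserved.

lossless but not dependency-preserving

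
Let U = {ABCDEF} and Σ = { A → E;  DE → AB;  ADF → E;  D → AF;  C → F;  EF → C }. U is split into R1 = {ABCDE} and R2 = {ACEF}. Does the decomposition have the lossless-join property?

Yes

Common attributes: R1 ∩ R2 = {ACE}.
Closure of {ACE}: C → F applies, adding F. So (ACE)⁺ = {ACEF}.
This closure contains every attribute of R2, so R1 ∩ R2 → R2. The join is lossless.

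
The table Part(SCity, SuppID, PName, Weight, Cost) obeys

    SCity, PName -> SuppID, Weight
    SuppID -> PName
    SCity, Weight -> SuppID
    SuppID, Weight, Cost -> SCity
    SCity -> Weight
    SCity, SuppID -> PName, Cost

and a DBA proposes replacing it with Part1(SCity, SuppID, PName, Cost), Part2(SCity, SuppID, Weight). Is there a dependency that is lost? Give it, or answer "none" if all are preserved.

Check SuppID, Weight, Cost → SCity: no single fragment contains all of {SCity, SuppID, Weight, Cost}, and the restricted closure of {SuppID, Weight, Cost} across the fragments never reaches {SCity}.
SCity, PName → SuppID, Weight is preserved.
SuppID → PName is preserved.
SCity, Weight → SuppID is preserved.
SCity → Weight is preserved.
SCity, SuppID → PName, Cost is preserved.

SuppID, Weight, Cost -> SCity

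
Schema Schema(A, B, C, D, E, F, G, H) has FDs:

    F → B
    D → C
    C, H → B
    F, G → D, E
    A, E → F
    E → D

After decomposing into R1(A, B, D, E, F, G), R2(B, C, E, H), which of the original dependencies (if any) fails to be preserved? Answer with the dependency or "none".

D → C

Check D → C: no single fragment contains all of {C, D}, and the restricted closure of {D} across the fragments never reaches {C}.
F → B is preserved.
C, H → B is preserved.
F, G → D, E is preserved.
A, E → F is preserved.
E → D is preserved.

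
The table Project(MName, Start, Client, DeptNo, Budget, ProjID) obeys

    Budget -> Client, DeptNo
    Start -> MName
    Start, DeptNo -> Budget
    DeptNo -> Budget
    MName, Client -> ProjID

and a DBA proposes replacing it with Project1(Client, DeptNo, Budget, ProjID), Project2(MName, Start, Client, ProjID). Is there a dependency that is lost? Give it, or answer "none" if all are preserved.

Budget → Client, DeptNo lies within Project1.
Start → MName lies within Project2.
Start, DeptNo → Budget: restricted closure across fragments reaches Budget.
DeptNo → Budget lies within Project1.
MName, Client → ProjID lies within Project2.
Every dependency is enforceable on the fragments, so the decomposition is dependency-preserving.

none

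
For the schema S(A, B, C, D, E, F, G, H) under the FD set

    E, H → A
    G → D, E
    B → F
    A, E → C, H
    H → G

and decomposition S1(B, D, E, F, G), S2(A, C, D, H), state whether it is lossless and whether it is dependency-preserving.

lossy and not dependency-preserving

Lossless test: (D)⁺ = {D}, which is a superkey of neither fragment — lossy.
Dependency preservation: the restricted closure of {A, E} across the fragments never reaches {C, H}, so A, E → C, H cannot be enforced without a join — not preserved.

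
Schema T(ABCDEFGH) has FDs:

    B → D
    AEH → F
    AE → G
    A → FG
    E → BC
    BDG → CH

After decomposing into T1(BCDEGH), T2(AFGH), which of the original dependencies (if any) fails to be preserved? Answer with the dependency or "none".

B → D lies within T1.
AEH → F: restricted closure across fragments reaches F.
AE → G: restricted closure across fragments reaches G.
A → FG lies within T2.
E → BC lies within T1.
BDG → CH lies within T1.
Every dependency is enforceable on the fragments, so the decomposition is dependency-preserving.

none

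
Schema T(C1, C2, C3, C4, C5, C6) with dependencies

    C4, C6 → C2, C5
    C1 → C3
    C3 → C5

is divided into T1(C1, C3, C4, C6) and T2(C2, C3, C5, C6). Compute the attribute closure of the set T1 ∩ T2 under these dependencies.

C3, C5, C6

T1 ∩ T2 = {C3, C6}.
C3 → C5 applies, adding C5
Closure: {C3, C5, C6}.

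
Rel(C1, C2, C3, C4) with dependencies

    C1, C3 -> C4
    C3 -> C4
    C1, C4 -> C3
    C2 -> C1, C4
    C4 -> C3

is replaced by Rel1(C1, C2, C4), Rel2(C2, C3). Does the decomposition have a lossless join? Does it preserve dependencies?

lossless but not dependency-preserving

Lossless test: (C2)⁺ = {C1, C2, C3, C4}, which contains all of one fragment — lossless.
Dependency preservation: the restricted closure of {C1, C3} across the fragments never reaches {C4}, so C1, C3 → C4 cannot be enforced without a join — not preserved.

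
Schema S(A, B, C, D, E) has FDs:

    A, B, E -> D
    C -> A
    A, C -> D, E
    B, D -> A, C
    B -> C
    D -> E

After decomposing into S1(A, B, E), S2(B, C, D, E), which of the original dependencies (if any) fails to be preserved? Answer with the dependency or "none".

C -> A

Check C → A: no single fragment contains all of {A, C}, and the restricted closure of {C} across the fragments never reaches {A}.
A, B, E → D is preserved.
A, C → D, E is preserved.
B, D → A, C is preserved.
B → C is preserved.
D → E is preserved.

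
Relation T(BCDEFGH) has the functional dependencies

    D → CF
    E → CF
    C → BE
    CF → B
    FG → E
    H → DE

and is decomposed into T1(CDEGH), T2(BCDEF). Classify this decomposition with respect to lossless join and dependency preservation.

Lossless test: (CDE)⁺ = {BCDEF}, which contains all of one fragment — lossless.
Dependency preservation: the restricted closure of {FG} across the fragments never reaches {E}, so FG → E cannot be enforced without a join — not preserved.

lossless but not dependency-preserving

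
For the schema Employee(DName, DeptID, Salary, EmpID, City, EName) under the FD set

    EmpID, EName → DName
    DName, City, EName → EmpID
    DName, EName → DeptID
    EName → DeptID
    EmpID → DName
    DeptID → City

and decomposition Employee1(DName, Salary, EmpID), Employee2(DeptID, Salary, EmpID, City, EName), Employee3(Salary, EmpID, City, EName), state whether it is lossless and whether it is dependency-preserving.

Lossless test (chase): Rows 2 and 3 agree on EmpID, EName; apply EmpID, EName→DName and equate their DName entries. Rows 2 and 3 agree on DName, EName; apply DName, EName→DeptID and equate their DeptID entries. Rows 1 and 2 agree on EmpID; apply EmpID→DName and equate their DName entries. Row 2 is now all distinguished symbols — the join is lossless.
Dependency preservation: the restricted closure of {DName, City, EName} across the fragments never reaches {EmpID}, so DName, City, EName → EmpID cannot be enforced without a join — not preserved.

lossless but not dependency-preserving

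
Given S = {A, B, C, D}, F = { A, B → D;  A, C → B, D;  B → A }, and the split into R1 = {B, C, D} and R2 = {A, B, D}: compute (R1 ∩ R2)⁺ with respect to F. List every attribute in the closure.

R1 ∩ R2 = {B, D}.
B → A applies, adding A
Closure: {A, B, D}.

A, B, D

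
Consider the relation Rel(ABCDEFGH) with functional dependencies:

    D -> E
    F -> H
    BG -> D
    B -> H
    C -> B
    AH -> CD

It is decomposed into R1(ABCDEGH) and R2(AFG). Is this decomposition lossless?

No

Common attributes: R1 ∩ R2 = {AG}.
No dependency enlarges {AG}, so (AG)⁺ = {AG}.
The closure contains neither all of R1 = {ABCDEGH} nor all of R2 = {AFG}, so the common attributes are not a superkey of either fragment. The join is lossy.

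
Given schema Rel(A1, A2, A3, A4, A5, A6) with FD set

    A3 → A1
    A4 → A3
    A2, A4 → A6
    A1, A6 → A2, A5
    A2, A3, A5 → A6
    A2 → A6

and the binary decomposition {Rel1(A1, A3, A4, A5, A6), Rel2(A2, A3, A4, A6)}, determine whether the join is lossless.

Yes

Common attributes: Rel1 ∩ Rel2 = {A3, A4, A6}.
Closure of {A3, A4, A6}: A3 → A1 applies, adding A1; A1, A6 → A2, A5 applies, adding A2, A5. So (A3, A4, A6)⁺ = {A1, A2, A3, A4, A5, A6}.
This closure contains every attribute of Rel1, so Rel1 ∩ Rel2 → Rel1. The join is lossless.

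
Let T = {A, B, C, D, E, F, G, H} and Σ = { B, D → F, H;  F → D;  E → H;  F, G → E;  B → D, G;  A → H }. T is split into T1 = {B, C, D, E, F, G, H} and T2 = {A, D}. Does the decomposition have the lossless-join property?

No

Common attributes: T1 ∩ T2 = {D}.
No dependency enlarges {D}, so (D)⁺ = {D}.
The closure contains neither all of T1 = {B, C, D, E, F, G, H} nor all of T2 = {A, D}, so the common attributes are not a superkey of either fragment. The join is lossy.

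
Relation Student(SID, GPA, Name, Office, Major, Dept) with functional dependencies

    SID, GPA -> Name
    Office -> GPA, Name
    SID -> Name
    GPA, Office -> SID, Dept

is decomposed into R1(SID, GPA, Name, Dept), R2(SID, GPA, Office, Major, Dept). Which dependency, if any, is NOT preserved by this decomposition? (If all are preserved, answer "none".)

none

SID, GPA → Name lies within R1.
Office → GPA, Name: restricted closure across fragments reaches GPA, Name.
SID → Name lies within R1.
GPA, Office → SID, Dept lies within R2.
Every dependency is enforceable on the fragments, so the decomposition is dependency-preserving.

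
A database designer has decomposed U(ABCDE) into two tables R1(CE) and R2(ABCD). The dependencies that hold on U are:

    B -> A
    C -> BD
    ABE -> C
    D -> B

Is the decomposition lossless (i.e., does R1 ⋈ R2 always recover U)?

Common attributes: R1 ∩ R2 = {C}.
Closure of {C}: C → BD applies, adding BD; B → A applies, adding A. So (C)⁺ = {ABCD}.
This closure contains every attribute of R2, so R1 ∩ R2 → R2. The join is lossless.

Yes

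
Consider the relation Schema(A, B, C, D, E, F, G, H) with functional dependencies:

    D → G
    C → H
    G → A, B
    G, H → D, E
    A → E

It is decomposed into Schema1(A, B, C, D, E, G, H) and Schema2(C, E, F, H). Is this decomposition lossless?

Common attributes: Schema1 ∩ Schema2 = {C, E, H}.
No dependency enlarges {C, E, H}, so (C, E, H)⁺ = {C, E, H}.
The closure contains neither all of Schema1 = {A, B, C, D, E, G, H} nor all of Schema2 = {C, E, F, H}, so the common attributes are not a superkey of either fragment. The join is lossy.

No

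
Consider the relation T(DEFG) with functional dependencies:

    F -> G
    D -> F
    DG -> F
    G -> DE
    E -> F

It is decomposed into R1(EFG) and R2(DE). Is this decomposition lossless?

Common attributes: R1 ∩ R2 = {E}.
Closure of {E}: E → F applies, adding F; F → G applies, adding G; G → DE applies, adding D. So (E)⁺ = {DEFG}.
This closure contains every attribute of R1, so R1 ∩ R2 → R1. The join is lossless.

Yes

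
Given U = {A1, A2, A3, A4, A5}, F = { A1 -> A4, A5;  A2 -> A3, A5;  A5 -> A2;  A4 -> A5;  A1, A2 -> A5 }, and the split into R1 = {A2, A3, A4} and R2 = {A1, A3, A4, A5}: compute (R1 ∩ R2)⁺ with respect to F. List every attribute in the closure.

A2, A3, A4, A5

R1 ∩ R2 = {A3, A4}.
A4 → A5 applies, adding A5
A5 → A2 applies, adding A2
Closure: {A2, A3, A4, A5}.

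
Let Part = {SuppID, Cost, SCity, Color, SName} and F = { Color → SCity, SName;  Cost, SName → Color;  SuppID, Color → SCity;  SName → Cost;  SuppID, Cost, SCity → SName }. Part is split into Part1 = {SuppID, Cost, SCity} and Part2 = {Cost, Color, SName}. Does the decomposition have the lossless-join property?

No

Common attributes: Part1 ∩ Part2 = {Cost}.
No dependency enlarges {Cost}, so (Cost)⁺ = {Cost}.
The closure contains neither all of Part1 = {SuppID, Cost, SCity} nor all of Part2 = {Cost, Color, SName}, so the common attributes are not a superkey of either fragment. The join is lossy.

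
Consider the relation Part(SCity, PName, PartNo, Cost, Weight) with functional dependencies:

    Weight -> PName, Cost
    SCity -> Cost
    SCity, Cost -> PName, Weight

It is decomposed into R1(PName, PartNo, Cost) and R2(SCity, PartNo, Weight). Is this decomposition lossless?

Common attributes: R1 ∩ R2 = {PartNo}.
No dependency enlarges {PartNo}, so (PartNo)⁺ = {PartNo}.
The closure contains neither all of R1 = {PName, PartNo, Cost} nor all of R2 = {SCity, PartNo, Weight}, so the common attributes are not a superkey of either fragment. The join is lossy.

No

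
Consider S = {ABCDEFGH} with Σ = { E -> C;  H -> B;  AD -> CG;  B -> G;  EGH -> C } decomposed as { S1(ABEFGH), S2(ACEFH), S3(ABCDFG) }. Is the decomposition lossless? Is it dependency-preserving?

Lossless test (chase): Rows 1 and 2 agree on E; apply E→C and equate their C entries. Rows 1 and 2 agree on H; apply H→B and equate their B entries. Rows 1 and 2 agree on B; apply B→G and equate their G entries. No row becomes fully distinguished — the join is lossy.
Dependency preservation: EGH → C is not contained in any single fragment, but the restricted closure of its left-hand side across the fragments still reaches the right-hand side; the remaining FDs each lie inside some fragment. All dependencies are preserved.

lossy but dependency-preserving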